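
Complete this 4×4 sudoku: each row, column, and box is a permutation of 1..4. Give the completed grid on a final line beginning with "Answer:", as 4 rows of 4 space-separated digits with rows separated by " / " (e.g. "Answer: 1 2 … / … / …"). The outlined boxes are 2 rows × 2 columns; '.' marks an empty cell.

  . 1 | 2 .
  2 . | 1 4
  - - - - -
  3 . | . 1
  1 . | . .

Step 1. [r3c2∈{2,4}] across row 3, 2 lands solely at r3c2. So r3c2=2.
Step 2. [r4c3∈{3,4}] 3 has one home in col 3: r4c3 ⇒ r4c3=3.
Step 3. [r4c2∈{4}] r4c2 is down to just 4 ⇒ r4c2=4.
Step 4. [r1c1∈{4}] r1c1's peers cover all but 4, so r1c1=4.
Step 5. [r3c3∈{4}] r3c3 has the single candidate 4. So r3c3=4.
Step 6. [r1c4∈{3}] r1c4 is down to just 3 ⇒ r1c4=3.
Step 7. [r4c4∈{2}] only 2 remains possible at r4c4 ⇒ r4c4=2.
Step 8. [r2c2∈{3}] only 3 remains possible at r2c2 ⇒ r2c2=3.

Answer: 4 1 2 3 / 2 3 1 4 / 3 2 4 1 / 1 4 3 2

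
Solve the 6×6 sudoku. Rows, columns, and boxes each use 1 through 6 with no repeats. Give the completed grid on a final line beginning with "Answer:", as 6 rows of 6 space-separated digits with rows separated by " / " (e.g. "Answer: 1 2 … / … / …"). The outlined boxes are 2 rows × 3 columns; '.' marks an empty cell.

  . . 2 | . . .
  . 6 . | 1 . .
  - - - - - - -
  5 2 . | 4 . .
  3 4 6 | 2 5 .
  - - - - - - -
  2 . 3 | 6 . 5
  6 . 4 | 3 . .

Step 1. [r1c2∈{1,3,5}] 3 has one home in col 2: r1c2 ⇒ r1c2=3.
Step 2. [r2c1∈{4}] r2c1 is down to just 4, so r2c1=4.
Step 3. [r4c6∈{1}] r4c6 is down to just 1. So r4c6=1.
Step 4. [r6c6∈{2}] r6c6 is down to just 2. So r6c6=2.
Step 5. [r1c6∈{4,6}] col 6 places 4 nowhere but r1c6, so r1c6=4.
Step 6. [r3c6∈{3,6}] 6 has one home in col 6: r3c6 ⇒ r3c6=6.
Step 7. [r6c5∈{1}] r6c5 has the single candidate 1, so r6c5=1.
Step 8. [r3c5∈{3}] only 3 remains possible at r3c5. So r3c5=3.
Step 9. [r2c6∈{3}] nothing but 3 survives at r2c6 ⇒ r2c6=3.
Step 10. [r1c5∈{6}] nothing but 6 survives at r1c5, so r1c5=6.
Step 11. [r5c5∈{4}] r5c5's peers cover all but 4, so r5c5=4.
Step 12. [r2c5∈{2}] r2c5's peers cover all but 2, so r2c5=2.
Step 13. [r5c2∈{1}] r5c2 has the single candidate 1. So r5c2=1.
Step 14. [r6c2∈{5}] r6c2's peers cover all but 5 ⇒ r6c2=5.
Step 15. [r3c3∈{1}] r3c3 is down to just 1 ⇒ r3c3=1.
Step 16. [r1c4∈{5}] r1c4 is down to just 5. So r1c4=5.
Step 17. [r2c3∈{5}] nothing but 5 survives at r2c3 ⇒ r2c3=5.
Step 18. [r1c1∈{1}] nothing but 1 survives at r1c1, so r1c1=1.

Answer: 1 3 2 5 6 4 / 4 6 5 1 2 3 / 5 2 1 4 3 6 / 3 4 6 2 5 1 / 2 1 3 6 4 5 / 6 5 4 3 1 2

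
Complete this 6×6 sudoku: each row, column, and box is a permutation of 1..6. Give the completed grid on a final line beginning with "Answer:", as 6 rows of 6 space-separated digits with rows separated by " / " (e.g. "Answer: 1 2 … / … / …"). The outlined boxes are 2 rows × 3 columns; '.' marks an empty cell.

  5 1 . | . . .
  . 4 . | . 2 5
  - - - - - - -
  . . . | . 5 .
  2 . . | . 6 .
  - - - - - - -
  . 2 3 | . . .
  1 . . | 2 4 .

Step 1. [r2c4∈{1,3,6}] 1 has one home in row 2: r2c4. So r2c4=1.
Step 2. [r2c3∈{6}] r2c3 has the single candidate 6 ⇒ r2c3=6.
Step 3. [r6c6∈{3,6}] across row 6, 3 lands solely at r6c6 ⇒ r6c6=3.
Step 4. [r6c2∈{5,6}] in row 6, 6 fits only at r6c2. So r6c2=6.
Step 5. [r3c2∈{3}] only 3 remains possible at r3c2 ⇒ r3c2=3.
Step 6. [r3c4∈{4}] r3c4 has the single candidate 4 ⇒ r3c4=4.
Step 7. [r4c6∈{1}] r4c6 has the single candidate 1. So r4c6=1.
Step 8. [r5c6∈{6}] r5c6's peers cover all but 6 ⇒ r5c6=6.
Step 9. [r1c5∈{3}] r1c5 is down to just 3, so r1c5=3.
Step 10. [r4c3∈{4,5}] in row 4, 4 fits only at r4c3, so r4c3=4.
Step 11. [r2c1∈{3}] r2c1 is down to just 3, so r2c1=3.
Step 12. [r1c3∈{2}] only 2 remains possible at r1c3. So r1c3=2.
Step 13. [r3c6∈{2}] only 2 remains possible at r3c6 ⇒ r3c6=2.
Step 14. [r1c4∈{6}] r1c4 has the single candidate 6. So r1c4=6.
Step 15. [r5c1∈{4}] only 4 remains possible at r5c1 ⇒ r5c1=4.
Step 16. [r3c3∈{1}] r3c3's peers cover all but 1, so r3c3=1.
Step 17. [r6c3∈{5}] r6c3 has the single candidate 5 ⇒ r6c3=5.
Step 18. [r3c1∈{6}] r3c1's peers cover all but 6 ⇒ r3c1=6.
Step 19. [r4c2∈{5}] r4c2 is down to just 5 ⇒ r4c2=5.
Step 20. [r5c5∈{1}] r5c5's peers cover all but 1, so r5c5=1.
Step 21. [r4c4∈{3}] r4c4 has the single candidate 3 ⇒ r4c4=3.
Step 22. [r1c6∈{4}] r1c6 has the single candidate 4 ⇒ r1c6=4.
Step 23. [r5c4∈{5}] only 5 remains possible at r5c4, so r5c4=5.

Answer: 5 1 2 6 3 4 / 3 4 6 1 2 5 / 6 3 1 4 5 2 / 2 5 4 3 6 1 / 4 2 3 5 1 6 / 1 6 5 2 4 3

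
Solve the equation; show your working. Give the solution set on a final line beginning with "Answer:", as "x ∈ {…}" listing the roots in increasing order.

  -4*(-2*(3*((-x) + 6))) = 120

Step 1. [-4*(-2*(3*((-x) + 6))) = 120] LHS = -4·(…); ÷-4 both sides. So div: -2*(3*((-x) + 6)) = -30.
Step 2. [-2*(3*((-x) + 6)) = -30] LHS = -2·(…); ÷-2 both sides. So div: 3*((-x) + 6) = 15.
Step 3. [3*((-x) + 6) = 15] 3 out front; divide by 3, so div: (-x) + 6 = 5.
Step 4. [(-x) + 6 = 5] peel the +6: subtract 6 from each side. So sub: -x = -1.
Step 5. [-x = -1] flip signs both sides. So neg: x = 1.

Answer: x ∈ {1}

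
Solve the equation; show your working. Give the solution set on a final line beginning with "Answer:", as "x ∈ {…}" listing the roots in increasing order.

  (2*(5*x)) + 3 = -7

Step 1. [(2*(5*x)) + 3 = -7] subtract 3: x sits inside (… + 3) ⇒ sub: 2*(5*x) = -10.
Step 2. [2*(5*x) = -10] 2 out front; divide by 2, so div: 5*x = -5.
Step 3. [5*x = -5] 5 out front; divide by 5. So div: x = -1.

Answer: x ∈ {-1}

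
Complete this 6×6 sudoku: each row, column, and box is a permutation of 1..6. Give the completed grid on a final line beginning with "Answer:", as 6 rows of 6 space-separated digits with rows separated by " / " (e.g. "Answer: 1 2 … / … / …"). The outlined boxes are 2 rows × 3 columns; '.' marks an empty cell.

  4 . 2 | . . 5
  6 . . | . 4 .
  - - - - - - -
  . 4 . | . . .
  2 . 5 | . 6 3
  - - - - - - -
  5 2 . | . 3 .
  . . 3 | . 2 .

Step 1. [r4c2∈{1}] only 1 remains possible at r4c2, so r4c2=1.
Step 2. [r5c3∈{1,4,6}] across col 3, 4 lands solely at r5c3. So r5c3=4.
Step 3. [r1c5∈{1}] r1c5 has the single candidate 1, so r1c5=1.
Step 4. [r6c4∈{1,4,5,6}] 5 has one home in row 6: r6c4 ⇒ r6c4=5.
Step 5. [r6c6∈{1,4,6}] row 6 places 4 nowhere but r6c6. So r6c6=4.
Step 6. [r2c6∈{2}] only 2 remains possible at r2c6 ⇒ r2c6=2.
Step 7. [r3c6∈{1}] r3c6 has the single candidate 1 ⇒ r3c6=1.
Step 8. [r1c2∈{3}] nothing but 3 survives at r1c2 ⇒ r1c2=3.
Step 9. [r5c6∈{6}] r5c6 is down to just 6. So r5c6=6.
Step 10. [r5c4∈{1}] only 1 remains possible at r5c4, so r5c4=1.
Step 11. [r3c3∈{6}] r3c3 has the single candidate 6, so r3c3=6.
Step 12. [r4c4∈{4}] only 4 remains possible at r4c4 ⇒ r4c4=4.
Step 13. [r2c4∈{3}] r2c4 has the single candidate 3, so r2c4=3.
Step 14. [r3c1∈{3}] only 3 remains possible at r3c1 ⇒ r3c1=3.
Step 15. [r3c5∈{5}] only 5 remains possible at r3c5 ⇒ r3c5=5.
Step 16. [r6c1∈{1}] r6c1 has the single candidate 1. So r6c1=1.
Step 17. [r6c2∈{6}] r6c2's peers cover all but 6. So r6c2=6.
Step 18. [r3c4∈{2}] r3c4 is down to just 2 ⇒ r3c4=2.
Step 19. [r1c4∈{6}] r1c4 has the single candidate 6 ⇒ r1c4=6.
Step 20. [r2c2∈{5}] nothing but 5 survives at r2c2. So r2c2=5.
Step 21. [r2c3∈{1}] only 1 remains possible at r2c3 ⇒ r2c3=1.

Answer: 4 3 2 6 1 5 / 6 5 1 3 4 2 / 3 4 6 2 5 1 / 2 1 5 4 6 3 / 5 2 4 1 3 6 / 1 6 3 5 2 4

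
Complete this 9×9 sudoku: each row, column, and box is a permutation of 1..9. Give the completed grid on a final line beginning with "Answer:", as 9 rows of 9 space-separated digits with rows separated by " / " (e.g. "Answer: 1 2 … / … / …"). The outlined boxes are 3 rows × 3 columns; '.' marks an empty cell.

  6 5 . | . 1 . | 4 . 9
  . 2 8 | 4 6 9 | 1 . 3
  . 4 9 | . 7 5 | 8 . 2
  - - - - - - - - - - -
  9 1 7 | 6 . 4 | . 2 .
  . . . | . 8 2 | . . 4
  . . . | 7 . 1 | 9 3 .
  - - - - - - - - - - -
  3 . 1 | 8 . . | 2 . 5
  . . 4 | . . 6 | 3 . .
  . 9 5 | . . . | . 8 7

Step 1. [r6c9∈{6,8}] col 9 places 6 nowhere but r6c9, so r6c9=6.
Step 2. [r9c1∈{2}] r9c1 has the single candidate 2, so r9c1=2.
Step 3. [r5c1∈{5}] r5c1 has the single candidate 5. So r5c1=5.
Step 4. [r3c4∈{3}] r3c4 is down to just 3. So r3c4=3.
Step 5. [r8c4∈{1,2,5,9}] r8c4 is the only open cell in col 4 admitting 5. So r8c4=5.
Step 6. [r7c8∈{4,6,9}] r7c8 is the only open cell in col 8 admitting 4, so r7c8=4.
Step 7. [r5c8∈{1,7}] r5c8 is the only open cell in row 5 admitting 1. So r5c8=1.
Step 8. [r7c2∈{6,7}] 6 has one home in row 7: r7c2. So r7c2=6.
Step 9. [r6c2∈{8}] r6c2's peers cover all but 8, so r6c2=8.
Step 10. [r2c1∈{7}] nothing but 7 survives at r2c1, so r2c1=7.
Step 11. [r4c5∈{3,5}] 3 has one home in row 4: r4c5. So r4c5=3.
Step 12. [r1c3∈{3}] only 3 remains possible at r1c3 ⇒ r1c3=3.
Step 13. [r8c5∈{2,9}] r8c5 is the only open cell in row 8 admitting 2 ⇒ r8c5=2.
Step 14. [r5c3∈{6}] nothing but 6 survives at r5c3 ⇒ r5c3=6.
Step 15. [r3c1∈{1}] r3c1 is down to just 1. So r3c1=1.
Step 16. [r7c6∈{7}] r7c6 is down to just 7. So r7c6=7.
Step 17. [r6c1∈{4}] r6c1 is down to just 4, so r6c1=4.
Step 18. [r6c5∈{5}] r6c5 has the single candidate 5. So r6c5=5.
Step 19. [r7c5∈{9}] only 9 remains possible at r7c5. So r7c5=9.
Step 20. [r6c3∈{2}] r6c3 is down to just 2, so r6c3=2.
Step 21. [r5c2∈{3}] r5c2's peers cover all but 3. So r5c2=3.
Step 22. [r5c7∈{7}] r5c7's peers cover all but 7 ⇒ r5c7=7.
Step 23. [r5c4∈{9}] r5c4 has the single candidate 9, so r5c4=9.
Step 24. [r8c2∈{7}] only 7 remains possible at r8c2. So r8c2=7.
Step 25. [r9c4∈{1}] r9c4 has the single candidate 1, so r9c4=1.
Step 26. [r4c9∈{8}] only 8 remains possible at r4c9, so r4c9=8.
Step 27. [r1c6∈{8}] r1c6 is down to just 8, so r1c6=8.
Step 28. [r8c9∈{1}] only 1 remains possible at r8c9. So r8c9=1.
Step 29. [r3c8∈{6}] r3c8 has the single candidate 6 ⇒ r3c8=6.
Step 30. [r1c8∈{7}] nothing but 7 survives at r1c8 ⇒ r1c8=7.
Step 31. [r1c4∈{2}] r1c4 is down to just 2. So r1c4=2.
Step 32. [r9c6∈{3}] r9c6 has the single candidate 3. So r9c6=3.
Step 33. [r2c8∈{5}] only 5 remains possible at r2c8. So r2c8=5.
Step 34. [r4c7∈{5}] nothing but 5 survives at r4c7. So r4c7=5.
Step 35. [r9c7∈{6}] only 6 remains possible at r9c7, so r9c7=6.
Step 36. [r8c1∈{8}] r8c1 has the single candidate 8. So r8c1=8.
Step 37. [r9c5∈{4}] only 4 remains possible at r9c5, so r9c5=4.
Step 38. [r8c8∈{9}] r8c8 is down to just 9. So r8c8=9.

Answer: 6 5 3 2 1 8 4 7 9 / 7 2 8 4 6 9 1 5 3 / 1 4 9 3 7 5 8 6 2 / 9 1 7 6 3 4 5 2 8 / 5 3 6 9 8 2 7 1 4 / 4 8 2 7 5 1 9 3 6 / 3 6 1 8 9 7 2 4 5 / 8 7 4 5 2 6 3 9 1 / 2 9 5 1 4 3 6 8 7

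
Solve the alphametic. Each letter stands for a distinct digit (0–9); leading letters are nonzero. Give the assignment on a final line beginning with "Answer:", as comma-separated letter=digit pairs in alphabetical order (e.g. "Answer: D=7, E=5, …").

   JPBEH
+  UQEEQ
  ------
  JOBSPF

Step 1. [J] the sum has 6 digits but both addends have 5; that extra leading digit J is the final carry, namely 1. So J=1.
Step 2. [col 1: H + Q ≡ F (mod 10)] H=2 is one option consistent with column 1 (H + Q ≡ F (mod 10), carry-in 0) — take it ⇒ H=2.
Step 3. [col 1: H + Q ≡ F (mod 10)] several values work for F in column 1 (H + Q ≡ F (mod 10), carry-in 0); try F=5 ⇒ F=5.
Step 4. [col 1: H + Q ≡ F (mod 10)] from column 1 (H=2, F=5, carry-in 0, digits 1,2,5 already taken and all letters distinct): Q must equal 3 ⇒ Q=3.
Step 5. [col 2: E + E ≡ P (mod 10)] column 2 (E + E ≡ P (mod 10), carry-in 0) doesn't pin E yet; pick E=7 and continue ⇒ E=7.
Step 6. [col 2: E + E ≡ P (mod 10)] column 2: given E=7, carry-in 0, and digits 1,2,3,5,7 already taken and all letters distinct, E+E≡P (mod 10) forces P=4. So P=4.
Step 7. [col 3: B + E ≡ S (mod 10)] no forcing yet in column 3 (carry-in 1); S=6 is free and consistent — try it, so S=6.
Step 8. [col 3: B + E ≡ S (mod 10)] column 3 reads B+E+carry(1)=S with E=7, S=6; with digits 1,2,3,4,5,6,7 already taken and all letters distinct, the only value for B is 8. So B=8.
Step 9. [col 5: J + U ≡ O (mod 10)] column 5 reads J+U+carry(0)=O with J=1; with digits 1,2,3,4,5,6,7,8 already taken and all letters distinct, the only value for O is 0, so O=0.
Step 10. [col 5: J + U ≡ O (mod 10)] column 5: given J=1, O=0, carry-in 0, and digits 0,1,2,3,4,5,6,7,8 already taken and all letters distinct, J+U≡O (mod 10) forces U=9 ⇒ U=9.

Answer: B=8, E=7, F=5, H=2, J=1, O=0, P=4, Q=3, S=6, U=9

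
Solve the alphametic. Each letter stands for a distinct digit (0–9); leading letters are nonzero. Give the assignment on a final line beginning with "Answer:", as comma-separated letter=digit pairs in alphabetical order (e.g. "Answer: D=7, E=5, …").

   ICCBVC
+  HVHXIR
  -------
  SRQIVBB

Step 1. [col 1: C + R ≡ B (mod 10)] column 1 (C + R ≡ B (mod 10), carry-in 0) doesn't pin R yet; pick R=2 and continue ⇒ R=2.
Step 2. [S] adding two 6-digit numbers gives at most 6+1 digits, and here it does — S is that final carry and must be 1. So S=1.
Step 3. [col 1: C + R ≡ B (mod 10)] several values work for C in column 1 (C + R ≡ B (mod 10), carry-in 0); try C=5. So C=5.
Step 4. [col 1: C + R ≡ B (mod 10)] column 1: given C=5, R=2, carry-in 0, and digits 1,2,5 already taken and all letters distinct, C+R≡B (mod 10) forces B=7 ⇒ B=7.
Step 5. [col 2: V + I ≡ B (mod 10)] column 2 (V + I ≡ B (mod 10), carry-in 0) doesn't pin I yet; pick I=4 and continue ⇒ I=4.
Step 6. [col 2: V + I ≡ B (mod 10)] in column 2 we have V+I≡B with carry-in 0; given I=4, B=7 and digits 1,2,4,5,7 already taken and all letters distinct, that pins V to 3 ⇒ V=3.
Step 7. [col 3: B + X ≡ V (mod 10)] column 3: given B=7, V=3, carry-in 0, and digits 1,2,3,4,5,7 already taken and all letters distinct, B+X≡V (mod 10) forces X=6. So X=6.
Step 8. [col 4: C + H ≡ I (mod 10)] from column 4 (C=5, I=4, carry-in 1, digits 1,2,3,4,5,6,7 already taken and all letters distinct): H must equal 8, so H=8.
Step 9. [col 5: C + V ≡ Q (mod 10)] column 5 reads C+V+carry(1)=Q with C=5, V=3; with digits 1,2,3,4,5,6,7,8 already taken and all letters distinct, the only value for Q is 9. So Q=9.

Answer: B=7, C=5, H=8, I=4, Q=9, R=2, S=1, V=3, X=6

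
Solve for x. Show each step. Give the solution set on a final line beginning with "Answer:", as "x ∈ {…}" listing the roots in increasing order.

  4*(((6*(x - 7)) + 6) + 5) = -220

Step 1. [4*(((6*(x - 7)) + 6) + 5) = -220] leading coefficient 4: divide by 4. So div: ((6*(x - 7)) + 6) + 5 = -55.
Step 2. [((6*(x - 7)) + 6) + 5 = -55] +5 is outermost — subtract 5 both sides, so sub: (6*(x - 7)) + 6 = -60.
Step 3. [(6*(x - 7)) + 6 = -60] common factor 6 (LHS and -60) — divide through, so factor: (x - 7) + 1 = -10.
Step 4. [(x - 7) + 1 = -10] subtract 1: x sits inside (… + 1). So sub: x - 7 = -11.
Step 5. [x - 7 = -11] peel the -7: add 7 from each side, so sub: x = -4.

Answer: x ∈ {-4}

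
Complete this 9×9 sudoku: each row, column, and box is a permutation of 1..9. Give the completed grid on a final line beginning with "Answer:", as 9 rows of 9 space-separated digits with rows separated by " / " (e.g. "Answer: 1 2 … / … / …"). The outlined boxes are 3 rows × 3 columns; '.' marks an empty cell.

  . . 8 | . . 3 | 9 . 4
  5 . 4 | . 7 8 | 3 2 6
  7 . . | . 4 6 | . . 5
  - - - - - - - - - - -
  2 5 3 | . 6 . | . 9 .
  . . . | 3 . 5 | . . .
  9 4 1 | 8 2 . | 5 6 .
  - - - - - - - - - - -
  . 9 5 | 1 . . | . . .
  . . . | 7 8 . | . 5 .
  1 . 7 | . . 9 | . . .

Step 1. [r9c4∈{2,4,5,6}] r9c4 is the only open cell in col 4 admitting 6. So r9c4=6.
Step 2. [r4c6∈{1,4,7}] col 6 places 1 nowhere but r4c6 ⇒ r4c6=1.
Step 3. [r5c2∈{6,7,8}] r5c2 is the only open cell in col 2 admitting 7 ⇒ r5c2=7.
Step 4. [r9c2∈{2,3,8}] in col 2, 8 fits only at r9c2 ⇒ r9c2=8.
Step 5. [r7c5∈{3}] r7c5's peers cover all but 3, so r7c5=3.
Step 6. [r1c1∈{6}] r1c1 has the single candidate 6 ⇒ r1c1=6.
Step 7. [r7c7∈{2,4,6,7,8}] 6 has one home in row 7: r7c7, so r7c7=6.
Step 8. [r4c7∈{4,7,8}] col 7 places 7 nowhere but r4c7, so r4c7=7.
Step 9. [r4c9∈{8}] nothing but 8 survives at r4c9, so r4c9=8.
Step 10. [r8c1∈{3,4}] 3 has one home in col 1: r8c1 ⇒ r8c1=3.
Step 11. [r7c8∈{4,7,8}] row 7 places 8 nowhere but r7c8 ⇒ r7c8=8.
Step 12. [r3c8∈{1}] nothing but 1 survives at r3c8 ⇒ r3c8=1.
Step 13. [r5c8∈{4}] nothing but 4 survives at r5c8. So r5c8=4.
Step 14. [r1c4∈{2,5}] 5 has one home in col 4: r1c4, so r1c4=5.
Step 15. [r1c2∈{1,2}] in row 1, 2 fits only at r1c2 ⇒ r1c2=2.
Step 16. [r8c3∈{2,6}] r8c3 is the only open cell in col 3 admitting 2 ⇒ r8c3=2.
Step 17. [r9c7∈{2,4}] across row 9, 4 lands solely at r9c7 ⇒ r9c7=4.
Step 18. [r9c9∈{2,3}] 2 has one home in row 9: r9c9 ⇒ r9c9=2.
Step 19. [r5c9∈{1}] only 1 remains possible at r5c9 ⇒ r5c9=1.
Step 20. [r7c6∈{2,4}] row 7 places 2 nowhere but r7c6, so r7c6=2.
Step 21. [r3c3∈{9}] nothing but 9 survives at r3c3. So r3c3=9.
Step 22. [r9c8∈{3}] only 3 remains possible at r9c8, so r9c8=3.
Step 23. [r8c2∈{6}] r8c2's peers cover all but 6 ⇒ r8c2=6.
Step 24. [r3c4∈{2}] r3c4's peers cover all but 2. So r3c4=2.
Step 25. [r5c7∈{2}] nothing but 2 survives at r5c7, so r5c7=2.
Step 26. [r8c6∈{4}] nothing but 4 survives at r8c6. So r8c6=4.
Step 27. [r2c4∈{9}] nothing but 9 survives at r2c4 ⇒ r2c4=9.
Step 28. [r5c1∈{8}] only 8 remains possible at r5c1 ⇒ r5c1=8.
Step 29. [r7c9∈{7}] r7c9 is down to just 7. So r7c9=7.
Step 30. [r8c7∈{1}] nothing but 1 survives at r8c7, so r8c7=1.
Step 31. [r9c5∈{5}] r9c5's peers cover all but 5, so r9c5=5.
Step 32. [r6c6∈{7}] nothing but 7 survives at r6c6 ⇒ r6c6=7.
Step 33. [r1c8∈{7}] only 7 remains possible at r1c8 ⇒ r1c8=7.
Step 34. [r6c9∈{3}] r6c9 is down to just 3, so r6c9=3.
Step 35. [r1c5∈{1}] r1c5 has the single candidate 1. So r1c5=1.
Step 36. [r7c1∈{4}] r7c1's peers cover all but 4. So r7c1=4.
Step 37. [r8c9∈{9}] r8c9 is down to just 9. So r8c9=9.
Step 38. [r4c4∈{4}] r4c4 is down to just 4. So r4c4=4.
Step 39. [r3c2∈{3}] nothing but 3 survives at r3c2, so r3c2=3.
Step 40. [r3c7∈{8}] only 8 remains possible at r3c7. So r3c7=8.
Step 41. [r5c3∈{6}] r5c3 is down to just 6 ⇒ r5c3=6.
Step 42. [r2c2∈{1}] nothing but 1 survives at r2c2, so r2c2=1.
Step 43. [r5c5∈{9}] r5c5 is down to just 9, so r5c5=9.

Answer: 6 2 8 5 1 3 9 7 4 / 5 1 4 9 7 8 3 2 6 / 7 3 9 2 4 6 8 1 5 / 2 5 3 4 6 1 7 9 8 / 8 7 6 3 9 5 2 4 1 / 9 4 1 8 2 7 5 6 3 / 4 9 5 1 3 2 6 8 7 / 3 6 2 7 8 4 1 5 9 / 1 8 7 6 5 9 4 3 2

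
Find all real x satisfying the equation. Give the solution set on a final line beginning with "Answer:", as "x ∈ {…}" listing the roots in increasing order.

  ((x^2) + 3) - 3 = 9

Step 1. [((x^2) + 3) - 3 = 9] peel the -3: add 3 from each side, so sub: (x^2) + 3 = 12.
Step 2. [(x^2) + 3 = 12] +3 is outermost — subtract 3 both sides ⇒ sub: x^2 = 9.
Step 3. [x^2 = 9] LHS squared, RHS 9 ≥ 0: apply √ (±), so sqrt: x = 3 or -3.

Answer: x ∈ {-3, 3}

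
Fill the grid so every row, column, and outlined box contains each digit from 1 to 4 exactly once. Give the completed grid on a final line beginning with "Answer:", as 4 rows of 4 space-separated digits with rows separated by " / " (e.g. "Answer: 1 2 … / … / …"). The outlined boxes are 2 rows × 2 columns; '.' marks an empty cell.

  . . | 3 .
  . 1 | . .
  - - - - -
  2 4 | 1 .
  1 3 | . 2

Step 1. [r2c4∈{4}] nothing but 4 survives at r2c4. So r2c4=4.
Step 2. [r1c1∈{4}] r1c1 has the single candidate 4, so r1c1=4.
Step 3. [r2c3∈{2}] r2c3 is down to just 2, so r2c3=2.
Step 4. [r1c4∈{1}] only 1 remains possible at r1c4 ⇒ r1c4=1.
Step 5. [r2c1∈{3}] r2c1 has the single candidate 3, so r2c1=3.
Step 6. [r4c3∈{4}] r4c3 has the single candidate 4, so r4c3=4.
Step 7. [r3c4∈{3}] r3c4 is down to just 3 ⇒ r3c4=3.
Step 8. [r1c2∈{2}] r1c2 is down to just 2 ⇒ r1c2=2.

Answer: 4 2 3 1 / 3 1 2 4 / 2 4 1 3 / 1 3 4 2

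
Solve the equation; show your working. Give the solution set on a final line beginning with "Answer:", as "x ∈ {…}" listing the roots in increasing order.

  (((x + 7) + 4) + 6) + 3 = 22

Step 1. [(((x + 7) + 4) + 6) + 3 = 22] subtract 3: x sits inside (… + 3) ⇒ sub: ((x + 7) + 4) + 6 = 19.
Step 2. [((x + 7) + 4) + 6 = 19] subtract 6: x sits inside (… + 6). So sub: (x + 7) + 4 = 13.
Step 3. [(x + 7) + 4 = 13] the outer +4 inverts by subtracting 4, so sub: x + 7 = 9.
Step 4. [x + 7 = 9] +7 is outermost — subtract 7 both sides, so sub: x = 2.

Answer: x ∈ {2}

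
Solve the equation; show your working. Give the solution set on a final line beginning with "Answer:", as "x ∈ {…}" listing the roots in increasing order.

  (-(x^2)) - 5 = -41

Step 1. [(-(x^2)) - 5 = -41] the outer -5 inverts by adding 5. So sub: -(x^2) = -36.
Step 2. [-(x^2) = -36] flip signs both sides. So neg: x^2 = 36.
Step 3. [x^2 = 36] 36 ≥ 0, LHS is (·)² — take ±√ ⇒ sqrt: x = 6 or -6.

Answer: x ∈ {-6, 6}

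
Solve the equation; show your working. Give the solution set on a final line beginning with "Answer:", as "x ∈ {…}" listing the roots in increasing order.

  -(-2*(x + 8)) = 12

Step 1. [-(-2*(x + 8)) = 12] flip signs both sides, so neg: -2*(x + 8) = -12.
Step 2. [-2*(x + 8) = -12] leading coefficient -2: divide by -2. So div: x + 8 = 6.
Step 3. [x + 8 = 6] peel the +8: subtract 8 from each side ⇒ sub: x = -2.

Answer: x ∈ {-2}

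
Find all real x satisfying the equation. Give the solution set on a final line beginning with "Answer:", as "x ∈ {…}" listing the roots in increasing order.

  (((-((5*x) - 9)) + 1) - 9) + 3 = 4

Step 1. [(((-((5*x) - 9)) + 1) - 9) + 3 = 4] 3 comes off first (subtract 3) ⇒ sub: ((-((5*x) - 9)) + 1) - 9 = 1.
Step 2. [((-((5*x) - 9)) + 1) - 9 = 1] 9 comes off first (add 9), so sub: (-((5*x) - 9)) + 1 = 10.
Step 3. [(-((5*x) - 9)) + 1 = 10] subtract 1: x sits inside (… + 1), so sub: -((5*x) - 9) = 9.
Step 4. [-((5*x) - 9) = 9] leading − — multiply by −1. So neg: (5*x) - 9 = -9.
Step 5. [(5*x) - 9 = -9] peel the -9: add 9 from each side ⇒ sub: 5*x = 0.
Step 6. [5*x = 0] 5·(inner) — divide through by 5, so div: x = 0.

Answer: x ∈ {0}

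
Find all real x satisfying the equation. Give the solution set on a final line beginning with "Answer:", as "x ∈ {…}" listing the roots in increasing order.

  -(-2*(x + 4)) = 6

Step 1. [-(-2*(x + 4)) = 6] LHS negated; negate both sides, so neg: -2*(x + 4) = -6.
Step 2. [-2*(x + 4) = -6] leading coefficient -2: divide by -2, so div: x + 4 = 3.
Step 3. [x + 4 = 3] 4 comes off first (subtract 4), so sub: x = -1.

Answer: x ∈ {-1}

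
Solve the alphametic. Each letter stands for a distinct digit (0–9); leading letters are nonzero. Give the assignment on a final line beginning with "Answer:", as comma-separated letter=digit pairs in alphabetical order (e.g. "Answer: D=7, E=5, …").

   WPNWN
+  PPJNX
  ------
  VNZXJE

Step 1. [col 1: N + X ≡ E (mod 10)] no forcing yet in column 1 (carry-in 0); E=9 is free and consistent — try it ⇒ E=9.
Step 2. [V] the sum has 6 digits but both addends have 5; that extra leading digit V is the final carry, namely 1. So V=1.
Step 3. [col 1: N + X ≡ E (mod 10)] several values work for X in column 1 (N + X ≡ E (mod 10), carry-in 0); try X=7 ⇒ X=7.
Step 4. [col 1: N + X ≡ E (mod 10)] column 1: given X=7, E=9, carry-in 0, and digits 1,7,9 already taken and all letters distinct, N+X≡E (mod 10) forces N=2, so N=2.
Step 5. [col 2: W + N ≡ J (mod 10)] several values work for W in column 2 (W + N ≡ J (mod 10), carry-in 0); try W=3, so W=3.
Step 6. [col 2: W + N ≡ J (mod 10)] in column 2 we have W+N≡J with carry-in 0; given W=3, N=2 and digits 1,2,3,7,9 already taken and all letters distinct, that pins J to 5, so J=5.
Step 7. [col 4: P + P ≡ Z (mod 10)] column 4 (P + P ≡ Z (mod 10), carry-in 0) doesn't pin Z yet; pick Z=6 and continue ⇒ Z=6.
Step 8. [col 4: P + P ≡ Z (mod 10)] column 4 reads P+P+carry(0)=Z with Z=6; with digits 1,2,3,5,6,7,9 already taken and all letters distinct, the only value for P is 8, so P=8.

Answer: E=9, J=5, N=2, P=8, V=1, W=3, X=7, Z=6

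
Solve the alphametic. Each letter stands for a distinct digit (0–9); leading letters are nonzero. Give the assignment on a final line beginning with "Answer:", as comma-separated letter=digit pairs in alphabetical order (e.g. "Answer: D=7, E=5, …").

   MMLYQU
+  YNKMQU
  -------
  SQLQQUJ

Step 1. [col 1: U + U ≡ J (mod 10)] several values work for U in column 1 (U + U ≡ J (mod 10), carry-in 0); try U=2 ⇒ U=2.
Step 2. [col 1: U + U ≡ J (mod 10)] from column 1 (U=2, carry-in 0, digits 2 already taken and all letters distinct): J must equal 4. So J=4.
Step 3. [col 2: Q + Q ≡ U (mod 10)] several values work for Q in column 2 (Q + Q ≡ U (mod 10), carry-in 0); try Q=6. So Q=6.
Step 4. [col 3: Y + M ≡ Q (mod 10)] no forcing yet in column 3 (carry-in 1); M=7 is free and consistent — try it. So M=7.
Step 5. [S] adding two 6-digit numbers gives at most 6+1 digits, and here it does — S is that final carry and must be 1, so S=1.
Step 6. [col 3: Y + M ≡ Q (mod 10)] in column 3 we have Y+M≡Q with carry-in 1; given M=7, Q=6 and digits 1,2,4,6,7 already taken and all letters distinct, that pins Y to 8. So Y=8.
Step 7. [col 4: L + K ≡ Q (mod 10)] several values work for K in column 4 (L + K ≡ Q (mod 10), carry-in 1); try K=5, so K=5.
Step 8. [col 4: L + K ≡ Q (mod 10)] column 4 reads L+K+carry(1)=Q with K=5, Q=6; with digits 1,2,4,5,6,7,8 already taken and all letters distinct, the only value for L is 0. So L=0.
Step 9. [col 5: M + N ≡ L (mod 10)] column 5: given M=7, L=0, carry-in 0, and digits 0,1,2,4,5,6,7,8 already taken and all letters distinct, M+N≡L (mod 10) forces N=3. So N=3.

Answer: J=4, K=5, L=0, M=7, N=3, Q=6, S=1, U=2, Y=8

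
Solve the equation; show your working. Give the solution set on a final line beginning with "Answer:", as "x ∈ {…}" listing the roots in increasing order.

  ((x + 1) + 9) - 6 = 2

Step 1. [((x + 1) + 9) - 6 = 2] -6 is outermost — add 6 both sides ⇒ sub: (x + 1) + 9 = 8.
Step 2. [(x + 1) + 9 = 8] peel the +9: subtract 9 from each side, so sub: x + 1 = -1.
Step 3. [x + 1 = -1] +1 is outermost — subtract 1 both sides ⇒ sub: x = -2.

Answer: x ∈ {-2}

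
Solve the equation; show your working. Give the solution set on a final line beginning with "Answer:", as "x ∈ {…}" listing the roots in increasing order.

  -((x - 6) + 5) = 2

Step 1. [-((x - 6) + 5) = 2] leading − — multiply by −1. So neg: (x - 6) + 5 = -2.
Step 2. [(x - 6) + 5 = -2] subtract 5: x sits inside (… + 5), so sub: x - 6 = -7.
Step 3. [x - 6 = -7] peel the -6: add 6 from each side, so sub: x = -1.

Answer: x ∈ {-1}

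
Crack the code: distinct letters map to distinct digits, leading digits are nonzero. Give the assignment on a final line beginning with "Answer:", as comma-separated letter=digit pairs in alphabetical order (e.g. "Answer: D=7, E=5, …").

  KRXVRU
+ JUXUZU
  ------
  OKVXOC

Step 1. [col 1: U + U ≡ C (mod 10)] column 1 (U + U ≡ C (mod 10), carry-in 0) doesn't pin C yet; pick C=8 and continue ⇒ C=8.
Step 2. [col 1: U + U ≡ C (mod 10)] no forcing yet in column 1 (carry-in 0); U=4 is free and consistent — try it, so U=4.
Step 3. [col 2: R + Z ≡ O (mod 10)] Z=9 is one option consistent with column 2 (R + Z ≡ O (mod 10), carry-in 0) — take it. So Z=9.
Step 4. [col 2: R + Z ≡ O (mod 10)] no forcing yet in column 2 (carry-in 0); R=7 is free and consistent — try it, so R=7.
Step 5. [col 2: R + Z ≡ O (mod 10)] column 2: given R=7, Z=9, carry-in 0, and digits 4,7,8,9 already taken and all letters distinct, R+Z≡O (mod 10) forces O=6. So O=6.
Step 6. [col 3: V + U ≡ X (mod 10)] several values work for V in column 3 (V + U ≡ X (mod 10), carry-in 1); try V=0 ⇒ V=0.
Step 7. [col 3: V + U ≡ X (mod 10)] column 3 reads V+U+carry(1)=X with V=0, U=4; with digits 0,4,6,7,8,9 already taken and all letters distinct, the only value for X is 5, so X=5.
Step 8. [col 5: R + U ≡ K (mod 10)] column 5 reads R+U+carry(1)=K with R=7, U=4; with digits 0,4,5,6,7,8,9 already taken and all letters distinct, the only value for K is 2 ⇒ K=2.
Step 9. [col 6: K + J ≡ O (mod 10)] in column 6 we have K+J≡O with carry-in 1; given K=2, O=6 and digits 0,2,4,5,6,7,8,9 already taken and all letters distinct, that pins J to 3 ⇒ J=3.

Answer: C=8, J=3, K=2, O=6, R=7, U=4, V=0, X=5, Z=9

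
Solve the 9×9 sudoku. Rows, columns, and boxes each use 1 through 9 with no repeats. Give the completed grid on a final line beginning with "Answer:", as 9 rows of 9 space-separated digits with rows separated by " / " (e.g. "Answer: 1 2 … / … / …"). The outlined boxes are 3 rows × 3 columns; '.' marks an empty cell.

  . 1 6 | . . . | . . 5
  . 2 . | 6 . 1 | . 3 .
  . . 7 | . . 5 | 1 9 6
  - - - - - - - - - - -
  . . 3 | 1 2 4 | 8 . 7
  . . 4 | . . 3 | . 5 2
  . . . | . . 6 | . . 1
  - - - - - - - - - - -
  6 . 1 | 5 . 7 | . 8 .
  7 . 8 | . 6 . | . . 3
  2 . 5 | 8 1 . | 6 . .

Step 1. [r5c7∈{9}] nothing but 9 survives at r5c7. So r5c7=9.
Step 2. [r9c6∈{9}] r9c6 is down to just 9. So r9c6=9.
Step 3. [r9c9∈{4}] only 4 remains possible at r9c9. So r9c9=4.
Step 4. [r5c4∈{7}] r5c4 has the single candidate 7, so r5c4=7.
Step 5. [r5c5∈{8}] r5c5 has the single candidate 8, so r5c5=8.
Step 6. [r2c1∈{4,5,8,9}] row 2 places 5 nowhere but r2c1, so r2c1=5.
Step 7. [r6c4∈{9}] r6c4 has the single candidate 9 ⇒ r6c4=9.
Step 8. [r3c4∈{2,3,4}] row 3 places 2 nowhere but r3c4 ⇒ r3c4=2.
Step 9. [r7c5∈{3,4}] 3 has one home in box 8: r7c5. So r7c5=3.
Step 10. [r3c5∈{4}] nothing but 4 survives at r3c5, so r3c5=4.
Step 11. [r1c1∈{3,4,8,9}] r1c1 is the only open cell in col 1 admitting 4, so r1c1=4.
Step 12. [r7c7∈{2}] r7c7's peers cover all but 2 ⇒ r7c7=2.
Step 13. [r1c7∈{7}] nothing but 7 survives at r1c7. So r1c7=7.
Step 14. [r4c2∈{5,6,9}] r4c2 is the only open cell in row 4 admitting 5. So r4c2=5.
Step 15. [r8c2∈{4,9}] in row 8, 9 fits only at r8c2, so r8c2=9.
Step 16. [r6c1∈{8}] r6c1 has the single candidate 8, so r6c1=8.
Step 17. [r3c2∈{3,8}] across row 3, 8 lands solely at r3c2, so r3c2=8.
Step 18. [r1c5∈{9}] r1c5's peers cover all but 9. So r1c5=9.
Step 19. [r6c8∈{4}] nothing but 4 survives at r6c8, so r6c8=4.
Step 20. [r2c3∈{9}] r2c3's peers cover all but 9 ⇒ r2c3=9.
Step 21. [r2c9∈{8}] r2c9 is down to just 8 ⇒ r2c9=8.
Step 22. [r5c1∈{1}] r5c1 has the single candidate 1. So r5c1=1.
Step 23. [r9c2∈{3}] only 3 remains possible at r9c2. So r9c2=3.
Step 24. [r9c8∈{7}] r9c8 is down to just 7, so r9c8=7.
Step 25. [r6c5∈{5}] nothing but 5 survives at r6c5 ⇒ r6c5=5.
Step 26. [r8c6∈{2}] r8c6 has the single candidate 2 ⇒ r8c6=2.
Step 27. [r1c8∈{2}] nothing but 2 survives at r1c8 ⇒ r1c8=2.
Step 28. [r5c2∈{6}] only 6 remains possible at r5c2, so r5c2=6.
Step 29. [r4c1∈{9}] r4c1 has the single candidate 9, so r4c1=9.
Step 30. [r6c3∈{2}] r6c3's peers cover all but 2 ⇒ r6c3=2.
Step 31. [r3c1∈{3}] r3c1's peers cover all but 3, so r3c1=3.
Step 32. [r1c4∈{3}] r1c4's peers cover all but 3 ⇒ r1c4=3.
Step 33. [r7c9∈{9}] only 9 remains possible at r7c9 ⇒ r7c9=9.
Step 34. [r8c4∈{4}] r8c4 has the single candidate 4. So r8c4=4.
Step 35. [r7c2∈{4}] r7c2 is down to just 4. So r7c2=4.
Step 36. [r8c7∈{5}] r8c7 is down to just 5. So r8c7=5.
Step 37. [r6c7∈{3}] only 3 remains possible at r6c7. So r6c7=3.
Step 38. [r6c2∈{7}] r6c2's peers cover all but 7 ⇒ r6c2=7.
Step 39. [r2c7∈{4}] r2c7's peers cover all but 4. So r2c7=4.
Step 40. [r2c5∈{7}] r2c5's peers cover all but 7, so r2c5=7.
Step 41. [r8c8∈{1}] r8c8 has the single candidate 1 ⇒ r8c8=1.
Step 42. [r1c6∈{8}] r1c6's peers cover all but 8, so r1c6=8.
Step 43. [r4c8∈{6}] r4c8's peers cover all but 6. So r4c8=6.

Answer: 4 1 6 3 9 8 7 2 5 / 5 2 9 6 7 1 4 3 8 / 3 8 7 2 4 5 1 9 6 / 9 5 3 1 2 4 8 6 7 / 1 6 4 7 8 3 9 5 2 / 8 7 2 9 5 6 3 4 1 / 6 4 1 5 3 7 2 8 9 / 7 9 8 4 6 2 5 1 3 / 2 3 5 8 1 9 6 7 4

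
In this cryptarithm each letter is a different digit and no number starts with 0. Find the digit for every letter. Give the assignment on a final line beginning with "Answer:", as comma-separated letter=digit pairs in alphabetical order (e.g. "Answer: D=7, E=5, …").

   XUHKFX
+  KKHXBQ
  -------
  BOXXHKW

Step 1. [B] adding two 6-digit numbers gives at most 6+1 digits, and here it does — B is that final carry and must be 1. So B=1.
Step 2. [col 1: X + Q ≡ W (mod 10)] no forcing yet in column 1 (carry-in 0); X=5 is free and consistent — try it, so X=5.
Step 3. [col 1: X + Q ≡ W (mod 10)] Q=4 is one option consistent with column 1 (X + Q ≡ W (mod 10), carry-in 0) — take it ⇒ Q=4.
Step 4. [col 1: X + Q ≡ W (mod 10)] in column 1 we have X+Q≡W with carry-in 0; given X=5, Q=4 and digits 1,4,5 already taken and all letters distinct, that pins W to 9, so W=9.
Step 5. [col 2: F + B ≡ K (mod 10)] column 2 (F + B ≡ K (mod 10), carry-in 0) doesn't pin K yet; pick K=7 and continue, so K=7.
Step 6. [col 2: F + B ≡ K (mod 10)] column 2 reads F+B+carry(0)=K with B=1, K=7; with digits 1,4,5,7,9 already taken and all letters distinct, the only value for F is 6 ⇒ F=6.
Step 7. [col 3: K + X ≡ H (mod 10)] column 3 reads K+X+carry(0)=H with K=7, X=5; with digits 1,4,5,6,7,9 already taken and all letters distinct, the only value for H is 2. So H=2.
Step 8. [col 5: U + K ≡ X (mod 10)] from column 5 (K=7, X=5, carry-in 0, digits 1,2,4,5,6,7,9 already taken and all letters distinct): U must equal 8, so U=8.
Step 9. [col 6: X + K ≡ O (mod 10)] column 6: given X=5, K=7, carry-in 1, and digits 1,2,4,5,6,7,8,9 already taken and all letters distinct, X+K≡O (mod 10) forces O=3 ⇒ O=3.

Answer: B=1, F=6, H=2, K=7, O=3, Q=4, U=8, W=9, X=5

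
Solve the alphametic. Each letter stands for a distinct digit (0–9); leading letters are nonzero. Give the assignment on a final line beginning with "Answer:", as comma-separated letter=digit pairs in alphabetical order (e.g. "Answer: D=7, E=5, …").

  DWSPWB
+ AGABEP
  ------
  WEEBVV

Step 1. [col 1: B + P ≡ V (mod 10)] no forcing yet in column 1 (carry-in 0); B=3 is free and consistent — try it. So B=3.
Step 2. [col 1: B + P ≡ V (mod 10)] P=9 is one option consistent with column 1 (B + P ≡ V (mod 10), carry-in 0) — take it. So P=9.
Step 3. [col 1: B + P ≡ V (mod 10)] from column 1 (B=3, P=9, carry-in 0, digits 3,9 already taken and all letters distinct): V must equal 2, so V=2.
Step 4. [col 2: W + E ≡ V (mod 10)] no forcing yet in column 2 (carry-in 1); E=4 is free and consistent — try it ⇒ E=4.
Step 5. [col 2: W + E ≡ V (mod 10)] column 2 reads W+E+carry(1)=V with E=4, V=2; with digits 2,3,4,9 already taken and all letters distinct, the only value for W is 7. So W=7.
Step 6. [col 4: S + A ≡ E (mod 10)] no forcing yet in column 4 (carry-in 1); S=8 is free and consistent — try it, so S=8.
Step 7. [col 4: S + A ≡ E (mod 10)] column 4 reads S+A+carry(1)=E with S=8, E=4; with digits 2,3,4,7,8,9 already taken and all letters distinct, the only value for A is 5. So A=5.
Step 8. [col 5: W + G ≡ E (mod 10)] column 5 reads W+G+carry(1)=E with W=7, E=4; with digits 2,3,4,5,7,8,9 already taken and all letters distinct, the only value for G is 6, so G=6.
Step 9. [col 6: D + A ≡ W (mod 10)] in column 6 we have D+A≡W with carry-in 1; given A=5, W=7 and digits 2,3,4,5,6,7,8,9 already taken and all letters distinct, that pins D to 1 ⇒ D=1.

Answer: A=5, B=3, D=1, E=4, G=6, P=9, S=8, V=2, W=7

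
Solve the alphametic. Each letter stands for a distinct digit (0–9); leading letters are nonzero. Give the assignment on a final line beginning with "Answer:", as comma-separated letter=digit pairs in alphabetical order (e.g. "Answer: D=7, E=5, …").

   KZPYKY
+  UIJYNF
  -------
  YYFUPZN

Step 1. [col 1: Y + F ≡ N (mod 10)] Y=1 is one option consistent with column 1 (Y + F ≡ N (mod 10), carry-in 0) — take it, so Y=1.
Step 2. [col 1: Y + F ≡ N (mod 10)] column 1 (Y + F ≡ N (mod 10), carry-in 0) doesn't pin N yet; pick N=0 and continue ⇒ N=0.
Step 3. [col 1: Y + F ≡ N (mod 10)] from column 1 (Y=1, N=0, carry-in 0, digits 0,1 already taken and all letters distinct): F must equal 9, so F=9.
Step 4. [col 2: K + N ≡ Z (mod 10)] column 2 (K + N ≡ Z (mod 10), carry-in 1) doesn't pin Z yet; pick Z=4 and continue, so Z=4.
Step 5. [col 2: K + N ≡ Z (mod 10)] in column 2 we have K+N≡Z with carry-in 1; given N=0, Z=4 and digits 0,1,4,9 already taken and all letters distinct, that pins K to 3, so K=3.
Step 6. [col 3: Y + Y ≡ P (mod 10)] from column 3 (Y=1, carry-in 0, digits 0,1,3,4,9 already taken and all letters distinct): P must equal 2. So P=2.
Step 7. [col 4: P + J ≡ U (mod 10)] several values work for J in column 4 (P + J ≡ U (mod 10), carry-in 0); try J=6 ⇒ J=6.
Step 8. [col 4: P + J ≡ U (mod 10)] column 4 reads P+J+carry(0)=U with P=2, J=6; with digits 0,1,2,3,4,6,9 already taken and all letters distinct, the only value for U is 8 ⇒ U=8.
Step 9. [col 5: Z + I ≡ F (mod 10)] column 5 reads Z+I+carry(0)=F with Z=4, F=9; with digits 0,1,2,3,4,6,8,9 already taken and all letters distinct, the only value for I is 5. So I=5.

Answer: F=9, I=5, J=6, K=3, N=0, P=2, U=8, Y=1, Z=4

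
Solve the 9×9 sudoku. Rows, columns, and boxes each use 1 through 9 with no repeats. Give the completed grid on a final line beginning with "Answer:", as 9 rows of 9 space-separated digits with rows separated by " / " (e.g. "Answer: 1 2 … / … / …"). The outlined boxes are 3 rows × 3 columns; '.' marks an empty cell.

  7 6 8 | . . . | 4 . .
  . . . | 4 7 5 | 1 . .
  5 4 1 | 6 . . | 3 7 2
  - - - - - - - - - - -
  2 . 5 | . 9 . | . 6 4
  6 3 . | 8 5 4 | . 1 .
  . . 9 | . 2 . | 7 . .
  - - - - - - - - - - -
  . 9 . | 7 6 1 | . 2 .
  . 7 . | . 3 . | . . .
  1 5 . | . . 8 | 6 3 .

Step 1. [r8c8∈{4,5,8,9}] in col 8, 4 fits only at r8c8 ⇒ r8c8=4.
Step 2. [r5c9∈{9}] r5c9 has the single candidate 9, so r5c9=9.
Step 3. [r4c7∈{8}] only 8 remains possible at r4c7, so r4c7=8.
Step 4. [r1c9∈{5}] r1c9 has the single candidate 5 ⇒ r1c9=5.
Step 5. [r9c4∈{2,9}] r9c4 is the only open cell in row 9 admitting 9 ⇒ r9c4=9.
Step 6. [r8c1∈{8}] r8c1's peers cover all but 8. So r8c1=8.
Step 7. [r9c3∈{2,4}] across row 9, 2 lands solely at r9c3. So r9c3=2.
Step 8. [r4c2∈{1}] nothing but 1 survives at r4c2 ⇒ r4c2=1.
Step 9. [r4c4∈{3}] nothing but 3 survives at r4c4 ⇒ r4c4=3.
Step 10. [r8c4∈{2,5}] 5 has one home in col 4: r8c4 ⇒ r8c4=5.
Step 11. [r1c8∈{9}] r1c8 has the single candidate 9 ⇒ r1c8=9.
Step 12. [r2c3∈{3}] only 3 remains possible at r2c3. So r2c3=3.
Step 13. [r1c4∈{1,2}] r1c4 is the only open cell in col 4 admitting 2 ⇒ r1c4=2.
Step 14. [r2c9∈{6,8}] in row 2, 6 fits only at r2c9, so r2c9=6.
Step 15. [r7c3∈{4}] r7c3's peers cover all but 4. So r7c3=4.
Step 16. [r2c1∈{9}] r2c1 is down to just 9 ⇒ r2c1=9.
Step 17. [r6c9∈{3}] r6c9 is down to just 3 ⇒ r6c9=3.
Step 18. [r6c1∈{4}] r6c1 has the single candidate 4 ⇒ r6c1=4.
Step 19. [r9c9∈{7}] only 7 remains possible at r9c9. So r9c9=7.
Step 20. [r2c8∈{8}] only 8 remains possible at r2c8, so r2c8=8.
Step 21. [r5c3∈{7}] only 7 remains possible at r5c3 ⇒ r5c3=7.
Step 22. [r4c6∈{7}] only 7 remains possible at r4c6 ⇒ r4c6=7.
Step 23. [r1c6∈{3}] r1c6 has the single candidate 3, so r1c6=3.
Step 24. [r3c5∈{8}] r3c5's peers cover all but 8 ⇒ r3c5=8.
Step 25. [r1c5∈{1}] r1c5's peers cover all but 1, so r1c5=1.
Step 26. [r5c7∈{2}] only 2 remains possible at r5c7. So r5c7=2.
Step 27. [r7c1∈{3}] r7c1 is down to just 3, so r7c1=3.
Step 28. [r6c2∈{8}] r6c2 has the single candidate 8 ⇒ r6c2=8.
Step 29. [r8c6∈{2}] nothing but 2 survives at r8c6. So r8c6=2.
Step 30. [r8c3∈{6}] r8c3 has the single candidate 6 ⇒ r8c3=6.
Step 31. [r6c8∈{5}] r6c8 has the single candidate 5 ⇒ r6c8=5.
Step 32. [r2c2∈{2}] r2c2 has the single candidate 2, so r2c2=2.
Step 33. [r7c9∈{8}] only 8 remains possible at r7c9 ⇒ r7c9=8.
Step 34. [r8c9∈{1}] nothing but 1 survives at r8c9 ⇒ r8c9=1.
Step 35. [r7c7∈{5}] r7c7 has the single candidate 5 ⇒ r7c7=5.
Step 36. [r8c7∈{9}] r8c7's peers cover all but 9. So r8c7=9.
Step 37. [r6c6∈{6}] r6c6 is down to just 6, so r6c6=6.
Step 38. [r9c5∈{4}] nothing but 4 survives at r9c5, so r9c5=4.
Step 39. [r3c6∈{9}] r3c6 is down to just 9, so r3c6=9.
Step 40. [r6c4∈{1}] nothing but 1 survives at r6c4 ⇒ r6c4=1.

Answer: 7 6 8 2 1 3 4 9 5 / 9 2 3 4 7 5 1 8 6 / 5 4 1 6 8 9 3 7 2 / 2 1 5 3 9 7 8 6 4 / 6 3 7 8 5 4 2 1 9 / 4 8 9 1 2 6 7 5 3 / 3 9 4 7 6 1 5 2 8 / 8 7 6 5 3 2 9 4 1 / 1 5 2 9 4 8 6 3 7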